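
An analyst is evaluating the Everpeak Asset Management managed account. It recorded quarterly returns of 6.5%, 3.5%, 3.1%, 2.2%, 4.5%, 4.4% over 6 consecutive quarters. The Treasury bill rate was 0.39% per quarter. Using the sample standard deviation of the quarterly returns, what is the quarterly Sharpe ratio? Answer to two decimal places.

2.46

r̄ = (6.5 + 3.5 + 3.1 + 2.2 + 4.5 + 4.4) / 6 = 24.20 / 6 = 4.0333%
Σ(r − r̄)² = 10.9533; sample σ = √(10.9533/5) = 1.4801%
Sharpe = (r̄ − rf) / σ = (4.0333 − 0.39) / 1.4801 = 3.6433 / 1.4801 = 2.4615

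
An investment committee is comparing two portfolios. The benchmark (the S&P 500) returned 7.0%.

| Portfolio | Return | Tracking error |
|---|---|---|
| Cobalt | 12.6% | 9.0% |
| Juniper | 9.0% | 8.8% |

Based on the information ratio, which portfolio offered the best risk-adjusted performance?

Cobalt: IR = (12.6% − 7.0%) / 9.0% = 0.622
Juniper: IR = (9.0% − 7.0%) / 8.8% = 0.227
Highest: Cobalt (0.622).

Cobalt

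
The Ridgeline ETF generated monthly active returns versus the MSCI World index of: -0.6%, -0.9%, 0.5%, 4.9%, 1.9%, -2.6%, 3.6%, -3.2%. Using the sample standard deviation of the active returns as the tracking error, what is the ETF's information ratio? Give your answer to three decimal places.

0.157

Mean return μ = 3.60 / 8 = 0.4500%
Σ(r − μ)² = (-0.6 − 0.4500)² + (-0.9 − 0.4500)² + … = 57.3800
sample σ = √(57.3800 / 7) = √8.1971 = 2.8631%
IR = μ / tracking error = 0.4500 / 2.8631 = 0.1572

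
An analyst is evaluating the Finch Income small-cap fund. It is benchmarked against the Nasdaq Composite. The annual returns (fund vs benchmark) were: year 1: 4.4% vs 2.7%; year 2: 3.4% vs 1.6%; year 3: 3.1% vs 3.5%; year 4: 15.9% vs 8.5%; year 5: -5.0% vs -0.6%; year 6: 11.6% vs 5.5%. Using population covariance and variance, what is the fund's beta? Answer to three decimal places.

2.240

r̄p = 5.5667%,  r̄m = 3.5333%
Cov = Σ(rp − r̄p)(rm − r̄m) / 6 = 18.6844
Var(rm) = Σ(rm − r̄m)² / 6 = 8.3422
β = Cov / Var = 18.6844 / 8.3422 = 2.2397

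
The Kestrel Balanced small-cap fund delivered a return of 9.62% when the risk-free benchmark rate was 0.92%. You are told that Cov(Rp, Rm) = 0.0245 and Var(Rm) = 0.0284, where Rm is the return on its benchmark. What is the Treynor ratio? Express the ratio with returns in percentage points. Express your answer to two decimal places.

10.08

β = Cov / Var = 0.0245 / 0.0284 = 0.8627
Treynor = (Rp − Rf) / β = (9.62% − 0.92%) / 0.8627 = 8.70 / 0.8627 = 10.0846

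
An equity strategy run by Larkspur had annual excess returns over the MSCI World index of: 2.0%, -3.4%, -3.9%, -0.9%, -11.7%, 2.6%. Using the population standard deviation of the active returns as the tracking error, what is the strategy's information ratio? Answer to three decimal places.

μ = (2 − 3.4 − 3.9 − 0.9 − 11.7 + 2.6) / 6 = -15.30 / 6 = -2.5500%
Population σ = √[Σ(r − μ)² / 6] = √[136.2150 / 6] = √22.7025 = 4.7647%
IR = μ / tracking error = -2.5500 / 4.7647 = -0.5352

-0.535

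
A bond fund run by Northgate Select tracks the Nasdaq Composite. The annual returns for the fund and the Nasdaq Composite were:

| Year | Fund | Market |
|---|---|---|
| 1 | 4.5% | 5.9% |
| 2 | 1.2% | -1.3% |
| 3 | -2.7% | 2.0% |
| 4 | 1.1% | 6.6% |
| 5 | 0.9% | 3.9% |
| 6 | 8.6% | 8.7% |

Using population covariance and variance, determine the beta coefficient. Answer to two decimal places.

0.73

r̄p = 2.2667%,  r̄m = 4.3000%
Cov = Σ(rp − r̄p)(rm − r̄m) / 6 = 7.7833
Var(rm) = Σ(rm − r̄m)² / 6 = 10.6700
β = Cov / Var = 7.7833 / 10.6700 = 0.7295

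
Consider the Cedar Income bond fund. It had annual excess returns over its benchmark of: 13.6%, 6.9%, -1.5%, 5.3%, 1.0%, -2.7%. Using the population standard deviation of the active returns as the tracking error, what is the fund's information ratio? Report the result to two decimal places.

Mean return r̄ = 22.60 / 6 = 3.7667%
Population σ = √[Σ(r − r̄)² / 6] = √[186.0733 / 6] = √31.0122 = 5.5689%
IR = r̄ / tracking error = 3.7667 / 5.5689 = 0.6764

0.68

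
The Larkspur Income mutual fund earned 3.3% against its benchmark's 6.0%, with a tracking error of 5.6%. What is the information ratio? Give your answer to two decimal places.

-0.48

IR = (Rp − Rb) / TE = (3.3% − 6.0%) / 5.6% = -2.70% / 5.6% = -0.4821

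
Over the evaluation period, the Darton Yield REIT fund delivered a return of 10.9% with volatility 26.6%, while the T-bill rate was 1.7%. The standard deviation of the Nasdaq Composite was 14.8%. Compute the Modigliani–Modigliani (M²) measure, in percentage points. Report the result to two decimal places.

Sharpe = (Rp − Rf) / σp = (10.9% − 1.7%) / 26.6% = 0.3459
M² = Rf + Sharpe × σm = 1.7% + 0.3459 × 14.8% = 6.8193%

6.82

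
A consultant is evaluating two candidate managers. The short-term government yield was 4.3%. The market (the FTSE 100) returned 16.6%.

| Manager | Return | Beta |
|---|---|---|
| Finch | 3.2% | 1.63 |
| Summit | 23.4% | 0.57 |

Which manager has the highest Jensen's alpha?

Summit

Finch: α = 3.2% − [4.3% + 1.63 × (16.6% − 4.3%)] = -21.149
Summit: α = 23.4% − [4.3% + 0.57 × (16.6% − 4.3%)] = 12.089
Highest: Summit (12.089).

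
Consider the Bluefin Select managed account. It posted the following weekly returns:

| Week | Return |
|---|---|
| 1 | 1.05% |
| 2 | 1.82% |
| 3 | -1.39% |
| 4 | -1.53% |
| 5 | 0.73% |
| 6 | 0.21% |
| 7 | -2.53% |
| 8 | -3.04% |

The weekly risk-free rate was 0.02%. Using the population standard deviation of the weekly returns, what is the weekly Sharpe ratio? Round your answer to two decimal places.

r̄ = (1.05 + 1.82 − 1.39 − 1.53 + 0.73 + 0.21 − 2.53 − 3.04) / 8 = -0.5850%
Population σ = √[Σ(r − r̄)² / 8] = √[22.1696 / 8] = √2.7712 = 1.6647%
Sharpe = (r̄ − rf) / σ = (-0.5850 − 0.02) / 1.6647 = -0.6050 / 1.6647 = -0.3634

-0.36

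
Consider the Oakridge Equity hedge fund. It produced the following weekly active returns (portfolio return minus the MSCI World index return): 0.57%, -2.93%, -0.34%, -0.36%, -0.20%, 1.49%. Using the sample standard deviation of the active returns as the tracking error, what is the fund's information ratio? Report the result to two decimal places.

Mean return r̄ = -1.770 / 6 = -0.2950%
Sample std dev = √[10.8930 / 5] = 1.4760%
IR = r̄ / tracking error = -0.2950 / 1.4760 = -0.1999

-0.20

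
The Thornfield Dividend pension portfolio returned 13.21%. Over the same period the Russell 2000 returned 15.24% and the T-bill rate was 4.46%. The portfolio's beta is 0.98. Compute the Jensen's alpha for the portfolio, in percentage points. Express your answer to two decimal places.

CAPM expected return = Rf + β(Rm − Rf) = 4.46% + 0.98 × (15.24% − 4.46%) = 4.46 + 0.98 × 10.78 = 15.0244%
Jensen's α = Rp − E[R] = 13.21% − 15.0244% = -1.8144

-1.81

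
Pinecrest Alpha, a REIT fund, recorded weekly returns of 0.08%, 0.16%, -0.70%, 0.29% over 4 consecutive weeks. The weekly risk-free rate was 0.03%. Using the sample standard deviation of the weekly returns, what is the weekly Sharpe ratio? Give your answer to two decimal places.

r̄ = (0.08 + 0.16 − 0.7 + 0.29) / 4 = -0.0425%
Σ(r − r̄)² = (0.08 − (-0.0425))² + (0.16 − (-0.0425))² + (-0.7 − (-0.0425))² + … = 0.5989
sample σ = √(0.5989 / 3) = √0.1996 = 0.4468%
Sharpe = (r̄ − rf) / σ = (-0.0425 − 0.03) / 0.4468 = -0.0725 / 0.4468 = -0.1623

-0.16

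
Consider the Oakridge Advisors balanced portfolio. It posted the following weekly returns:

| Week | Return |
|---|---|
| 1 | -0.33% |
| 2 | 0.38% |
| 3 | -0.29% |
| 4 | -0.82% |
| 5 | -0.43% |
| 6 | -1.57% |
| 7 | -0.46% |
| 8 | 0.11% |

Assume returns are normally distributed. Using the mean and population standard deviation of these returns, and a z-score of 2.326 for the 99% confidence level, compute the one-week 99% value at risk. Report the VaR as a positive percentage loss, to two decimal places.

1.71

μ = (-0.33 + 0.38 − 0.29 − 0.82 − 0.43 − 1.57 − 0.46 + 0.11) / 8 = -3.410 / 8 = -0.4263%
Σ(r − μ)² = (-0.33 − (-0.4263))² + (0.38 − (-0.4263))² + (-0.29 − (-0.4263))² + … = 2.4298
σ = √[2.4298 / 8] = 0.5511%
VaR = −(μ − z·σ) = −(-0.4263 − 2.326 × 0.5511) = −(-1.7082) = 1.7082%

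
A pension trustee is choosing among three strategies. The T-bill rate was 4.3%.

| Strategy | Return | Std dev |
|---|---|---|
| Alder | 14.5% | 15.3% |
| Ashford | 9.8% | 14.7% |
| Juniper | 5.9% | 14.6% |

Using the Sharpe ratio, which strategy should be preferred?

Alder

Alder: Sharpe ratio = (14.5% − 4.3%) / 15.3% = 0.667
Ashford: Sharpe ratio = (9.8% − 4.3%) / 14.7% = 0.374
Juniper: Sharpe ratio = (5.9% − 4.3%) / 14.6% = 0.110
Highest: Alder (0.667).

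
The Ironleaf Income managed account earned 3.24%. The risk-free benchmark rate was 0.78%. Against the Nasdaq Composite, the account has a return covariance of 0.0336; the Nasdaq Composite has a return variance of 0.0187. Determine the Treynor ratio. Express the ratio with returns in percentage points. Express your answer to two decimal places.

1.37

β = Cov / Var = 0.0336 / 0.0187 = 1.7968
Treynor = (Rp − Rf) / β = (3.24% − 0.78%) / 1.7968 = 2.46 / 1.7968 = 1.3691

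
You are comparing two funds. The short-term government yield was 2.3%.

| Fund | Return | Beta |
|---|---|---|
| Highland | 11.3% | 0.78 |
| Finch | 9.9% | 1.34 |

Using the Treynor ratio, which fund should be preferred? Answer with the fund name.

Highland: Treynor = (11.3% − 2.3%) / 0.78 = 11.538
Finch: Treynor = (9.9% − 2.3%) / 1.34 = 5.672
Highest: Highland (11.538).

Highland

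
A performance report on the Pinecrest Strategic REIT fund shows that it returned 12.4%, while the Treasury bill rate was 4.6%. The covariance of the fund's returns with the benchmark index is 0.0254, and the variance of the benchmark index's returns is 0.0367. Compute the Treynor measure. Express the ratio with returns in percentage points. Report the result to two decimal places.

11.27

β = Cov / Var = 0.0254 / 0.0367 = 0.6921
Treynor = (Rp − Rf) / β = (12.4% − 4.6%) / 0.6921 = 7.80 / 0.6921 = 11.2700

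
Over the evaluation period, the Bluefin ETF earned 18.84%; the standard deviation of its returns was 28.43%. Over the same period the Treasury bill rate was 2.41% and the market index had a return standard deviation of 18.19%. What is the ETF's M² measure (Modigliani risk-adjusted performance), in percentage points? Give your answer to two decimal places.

Sharpe = (Rp − Rf) / σp = (18.84% − 2.41%) / 28.43% = 0.5779
M² = Rf + Sharpe × σm = 2.41% + 0.5779 × 18.19% = 12.9220%

12.92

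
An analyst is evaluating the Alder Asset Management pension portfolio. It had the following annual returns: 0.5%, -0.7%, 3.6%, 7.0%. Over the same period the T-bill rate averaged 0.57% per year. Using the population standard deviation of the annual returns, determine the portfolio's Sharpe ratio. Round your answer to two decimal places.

Mean return r̄ = 10.40 / 4 = 2.6000%
Σ(r − r̄)² = 35.6600; population σ = √(35.6600/4) = 2.9858%
Sharpe = (r̄ − rf) / σ = (2.6000 − 0.57) / 2.9858 = 2.0300 / 2.9858 = 0.6799

0.68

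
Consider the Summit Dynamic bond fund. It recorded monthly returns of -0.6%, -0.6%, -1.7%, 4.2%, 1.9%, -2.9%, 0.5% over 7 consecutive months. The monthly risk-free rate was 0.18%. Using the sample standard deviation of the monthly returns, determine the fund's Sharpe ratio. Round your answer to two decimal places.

-0.03

Mean return r̄ = 0.80 / 7 = 0.1143%
Σ(r − r̄)² = (-0.6 − 0.1143)² + (-0.6 − 0.1143)² + (-1.7 − 0.1143)² + … = 33.4286
sample σ = √(33.4286 / 6) = √5.5714 = 2.3604%
Sharpe = (r̄ − rf) / σ = (0.1143 − 0.18) / 2.3604 = -0.0657 / 2.3604 = -0.0278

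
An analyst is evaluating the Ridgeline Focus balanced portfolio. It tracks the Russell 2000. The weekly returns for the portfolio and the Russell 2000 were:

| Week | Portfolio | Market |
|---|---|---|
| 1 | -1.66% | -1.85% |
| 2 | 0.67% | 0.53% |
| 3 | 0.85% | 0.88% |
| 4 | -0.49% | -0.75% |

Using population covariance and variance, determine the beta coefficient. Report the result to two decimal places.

r̄p = -0.1575%,  r̄m = -0.2975%
Cov = Σ(rp − r̄p)(rm − r̄m) / 4 = 1.0885
Var(rm) = Σ(rm − r̄m)² / 4 = 1.1716
β = Cov / Var = 1.0885 / 1.1716 = 0.9291

0.93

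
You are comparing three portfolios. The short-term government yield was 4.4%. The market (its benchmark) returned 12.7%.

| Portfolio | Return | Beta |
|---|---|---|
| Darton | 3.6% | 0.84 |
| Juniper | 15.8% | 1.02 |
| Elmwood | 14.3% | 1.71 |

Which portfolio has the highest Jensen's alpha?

Darton: α = 3.6% − [4.4% + 0.84 × (12.7% − 4.4%)] = -7.772
Juniper: α = 15.8% − [4.4% + 1.02 × (12.7% − 4.4%)] = 2.934
Elmwood: α = 14.3% − [4.4% + 1.71 × (12.7% − 4.4%)] = -4.293
Highest: Juniper (2.934).

Juniper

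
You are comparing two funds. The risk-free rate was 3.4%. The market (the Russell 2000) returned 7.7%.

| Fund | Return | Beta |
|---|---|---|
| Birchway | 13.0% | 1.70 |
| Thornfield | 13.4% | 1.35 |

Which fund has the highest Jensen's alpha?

Birchway: α = 13.0% − [3.4% + 1.70 × (7.7% − 3.4%)] = 2.290
Thornfield: α = 13.4% − [3.4% + 1.35 × (7.7% − 3.4%)] = 4.195
Highest: Thornfield (4.195).

Thornfield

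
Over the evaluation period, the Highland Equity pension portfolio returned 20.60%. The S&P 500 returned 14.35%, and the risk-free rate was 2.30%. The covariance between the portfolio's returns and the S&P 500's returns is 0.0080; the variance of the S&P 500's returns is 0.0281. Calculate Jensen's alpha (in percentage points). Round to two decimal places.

β = Cov / Var = 0.0080 / 0.0281 = 0.2847
E[R] = Rf + β(Rm − Rf) = 2.30% + 0.2847 × (14.35% − 2.30%) = 5.7306%
α = Rp − E[R] = 20.60% − 5.7306% = 14.8694

14.87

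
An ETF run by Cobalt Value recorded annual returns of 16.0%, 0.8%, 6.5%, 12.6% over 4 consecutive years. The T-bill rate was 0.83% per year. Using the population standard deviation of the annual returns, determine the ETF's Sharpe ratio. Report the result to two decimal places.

Mean return r̄ = 35.90 / 4 = 8.9750%
Σ(r − r̄)² = (16 − 8.9750)² + (0.8 − 8.9750)² + … = 135.4475
population σ = √(135.4475 / 4) = √33.8619 = 5.8191%
Sharpe = (r̄ − rf) / σ = (8.9750 − 0.83) / 5.8191 = 8.1450 / 5.8191 = 1.3997

1.40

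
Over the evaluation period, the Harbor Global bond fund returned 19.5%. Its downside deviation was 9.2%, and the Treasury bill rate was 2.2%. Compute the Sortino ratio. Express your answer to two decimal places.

1.88

Sortino = (Rp − Rf) / σd = (19.5% − 2.2%) / 9.2% = 17.30% / 9.2% = 1.8804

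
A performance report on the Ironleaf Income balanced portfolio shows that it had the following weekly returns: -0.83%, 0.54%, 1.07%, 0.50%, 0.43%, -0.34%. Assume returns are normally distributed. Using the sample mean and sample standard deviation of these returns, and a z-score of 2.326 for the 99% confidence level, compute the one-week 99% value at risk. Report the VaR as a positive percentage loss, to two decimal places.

Mean return r̄ = 1.370 / 6 = 0.2283%
Sample std dev = √[2.3631 / 5] = 0.6875%
VaR = −(r̄ − z·σ) = −(0.2283 − 2.326 × 0.6875) = −(-1.3708) = 1.3708%

1.37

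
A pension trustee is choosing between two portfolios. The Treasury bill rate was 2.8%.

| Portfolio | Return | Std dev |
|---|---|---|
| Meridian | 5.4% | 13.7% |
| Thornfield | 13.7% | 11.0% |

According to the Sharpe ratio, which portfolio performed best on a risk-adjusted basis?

Thornfield

Meridian: Sharpe ratio = (5.4% − 2.8%) / 13.7% = 0.190
Thornfield: Sharpe ratio = (13.7% − 2.8%) / 11.0% = 0.991
Highest: Thornfield (0.991).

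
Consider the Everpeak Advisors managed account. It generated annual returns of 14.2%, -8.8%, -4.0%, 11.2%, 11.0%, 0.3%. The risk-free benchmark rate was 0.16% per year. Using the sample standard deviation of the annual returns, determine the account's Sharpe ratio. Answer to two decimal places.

0.40

r̄ = (14.2 − 8.8 − 4 + 11.2 + 11 + 0.3) / 6 = 3.9833%
Sample σ = √[Σ(r − r̄)² / 5] = √[446.4083 / 5] = √89.2817 = 9.4489%
Sharpe = (r̄ − rf) / σ = (3.9833 − 0.16) / 9.4489 = 3.8233 / 9.4489 = 0.4046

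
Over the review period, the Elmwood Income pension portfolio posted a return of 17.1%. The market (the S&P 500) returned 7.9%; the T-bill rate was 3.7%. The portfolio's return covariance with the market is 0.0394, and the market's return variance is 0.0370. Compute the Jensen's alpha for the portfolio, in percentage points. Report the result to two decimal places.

β = Cov / Var = 0.0394 / 0.0370 = 1.0649
E[R] = Rf + β(Rm − Rf) = 3.7% + 1.0649 × (7.9% − 3.7%) = 8.1726%
α = Rp − E[R] = 17.1% − 8.1726% = 8.9274

8.93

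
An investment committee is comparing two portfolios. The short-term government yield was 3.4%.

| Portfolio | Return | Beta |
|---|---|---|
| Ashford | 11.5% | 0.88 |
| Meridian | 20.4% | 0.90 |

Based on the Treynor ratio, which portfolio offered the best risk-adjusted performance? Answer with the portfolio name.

Ashford: Treynor = (11.5% − 3.4%) / 0.88 = 9.205
Meridian: Treynor = (20.4% − 3.4%) / 0.90 = 18.889
Highest: Meridian (18.889).

Meridian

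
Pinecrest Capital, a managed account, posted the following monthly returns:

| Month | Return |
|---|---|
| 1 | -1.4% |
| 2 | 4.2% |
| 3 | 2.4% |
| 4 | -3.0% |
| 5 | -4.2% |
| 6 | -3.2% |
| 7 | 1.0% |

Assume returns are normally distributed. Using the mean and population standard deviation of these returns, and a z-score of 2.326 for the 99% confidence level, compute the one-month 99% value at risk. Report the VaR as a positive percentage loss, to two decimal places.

Mean return r̄ = -4.20 / 7 = -0.6000%
Σ(r − r̄)² = 60.7200; population σ = √(60.7200/7) = 2.9452%
VaR = −(r̄ − z·σ) = −(-0.6000 − 2.326 × 2.9452) = −(-7.4505) = 7.4505%

7.45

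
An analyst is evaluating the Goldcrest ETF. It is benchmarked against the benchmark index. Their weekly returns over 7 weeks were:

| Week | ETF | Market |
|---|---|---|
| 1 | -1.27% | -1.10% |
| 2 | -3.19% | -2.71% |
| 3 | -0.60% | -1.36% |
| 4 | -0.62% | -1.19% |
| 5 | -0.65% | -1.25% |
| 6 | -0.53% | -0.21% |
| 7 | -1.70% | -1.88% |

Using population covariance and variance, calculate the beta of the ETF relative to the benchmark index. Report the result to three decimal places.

1.095

r̄p = -1.2229%,  r̄m = -1.3857%
Cov = Σ(rp − r̄p)(rm − r̄m) / 7 = 0.5505
Var(rm) = Σ(rm − r̄m)² / 7 = 0.5028
β = Cov / Var = 0.5505 / 0.5028 = 1.0949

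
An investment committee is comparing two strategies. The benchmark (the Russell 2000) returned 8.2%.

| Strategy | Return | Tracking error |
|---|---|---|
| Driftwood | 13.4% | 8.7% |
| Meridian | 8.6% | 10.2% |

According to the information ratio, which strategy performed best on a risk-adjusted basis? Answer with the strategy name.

Driftwood

Driftwood: IR = (13.4% − 8.2%) / 8.7% = 0.598
Meridian: IR = (8.6% − 8.2%) / 10.2% = 0.039
Highest: Driftwood (0.598).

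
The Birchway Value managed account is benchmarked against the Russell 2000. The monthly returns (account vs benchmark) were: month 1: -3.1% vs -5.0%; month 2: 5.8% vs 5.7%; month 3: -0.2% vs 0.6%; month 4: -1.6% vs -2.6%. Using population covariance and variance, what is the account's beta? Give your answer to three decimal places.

0.824

r̄p = 0.2250%,  r̄m = -0.3250%
Cov = Σ(rp − r̄p)(rm − r̄m) / 4 = 13.2231
Var(rm) = Σ(rm − r̄m)² / 4 = 16.0469
β = Cov / Var = 13.2231 / 16.0469 = 0.8240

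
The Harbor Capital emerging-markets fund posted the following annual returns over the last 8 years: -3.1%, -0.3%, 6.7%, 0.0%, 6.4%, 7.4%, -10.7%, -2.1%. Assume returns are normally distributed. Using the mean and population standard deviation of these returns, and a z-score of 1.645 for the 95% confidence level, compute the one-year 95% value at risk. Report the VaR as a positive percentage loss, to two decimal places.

μ = (-3.1 − 0.3 + 6.7 + 0 + 6.4 + 7.4 − 10.7 − 2.1) / 8 = 0.5375%
Population σ = √[Σ(r − μ)² / 8] = √[266.8988 / 8] = √33.3624 = 5.7760%
VaR = −(μ − z·σ) = −(0.5375 − 1.645 × 5.7760) = −(-8.9640) = 8.9640%

8.96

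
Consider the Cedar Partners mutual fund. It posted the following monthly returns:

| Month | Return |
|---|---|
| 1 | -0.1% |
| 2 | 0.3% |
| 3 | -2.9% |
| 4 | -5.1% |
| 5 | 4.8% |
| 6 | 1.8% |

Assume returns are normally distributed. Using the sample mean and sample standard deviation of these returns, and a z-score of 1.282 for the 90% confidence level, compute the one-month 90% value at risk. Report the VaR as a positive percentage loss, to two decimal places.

r̄ = (-0.1 + 0.3 − 2.9 − 5.1 + 4.8 + 1.8) / 6 = -1.20 / 6 = -0.2000%
Σ(r − r̄)² = (-0.1 − (-0.2000))² + (0.3 − (-0.2000))² + (-2.9 − (-0.2000))² + … = 60.5600
sample σ = √(60.5600 / 5) = √12.1120 = 3.4802%
VaR = −(r̄ − z·σ) = −(-0.2000 − 1.282 × 3.4802) = −(-4.6616) = 4.6616%

4.66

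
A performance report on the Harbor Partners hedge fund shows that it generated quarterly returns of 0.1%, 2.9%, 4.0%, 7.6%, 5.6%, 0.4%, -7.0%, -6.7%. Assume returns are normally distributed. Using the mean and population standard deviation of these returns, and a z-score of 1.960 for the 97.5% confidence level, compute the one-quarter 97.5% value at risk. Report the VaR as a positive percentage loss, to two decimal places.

8.98

r̄ = (0.1 + 2.9 + 4 + 7.6 + 5.6 + 0.4 − 7 − 6.7) / 8 = 0.8625%
Population σ = √[Σ(r − r̄)² / 8] = √[201.6388 / 8] = √25.2049 = 5.0204%
VaR = −(r̄ − z·σ) = −(0.8625 − 1.960 × 5.0204) = −(-8.9775) = 8.9775%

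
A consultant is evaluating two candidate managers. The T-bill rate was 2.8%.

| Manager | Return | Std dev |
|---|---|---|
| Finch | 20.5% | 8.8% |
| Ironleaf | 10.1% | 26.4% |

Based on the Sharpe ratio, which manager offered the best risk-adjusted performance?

Finch

Finch: Sharpe ratio = (20.5% − 2.8%) / 8.8% = 2.011
Ironleaf: Sharpe ratio = (10.1% − 2.8%) / 26.4% = 0.277
Highest: Finch (2.011).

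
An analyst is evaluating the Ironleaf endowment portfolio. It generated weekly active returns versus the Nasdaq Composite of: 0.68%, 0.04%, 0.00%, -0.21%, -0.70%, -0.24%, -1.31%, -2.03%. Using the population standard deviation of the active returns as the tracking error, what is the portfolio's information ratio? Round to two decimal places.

-0.59

Mean return r̄ = -3.770 / 8 = -0.4713%
Σ(r − r̄)² = 5.1161; population σ = √(5.1161/8) = 0.7997%
IR = r̄ / tracking error = -0.4713 / 0.7997 = -0.5893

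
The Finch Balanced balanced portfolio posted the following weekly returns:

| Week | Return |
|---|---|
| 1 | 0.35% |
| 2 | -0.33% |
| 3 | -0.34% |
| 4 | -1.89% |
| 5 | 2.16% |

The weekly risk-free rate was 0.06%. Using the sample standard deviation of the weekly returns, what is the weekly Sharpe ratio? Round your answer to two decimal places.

-0.05

Mean return r̄ = -0.050 / 5 = -0.0100%
Σ(r − r̄)² = 8.5842; sample σ = √(8.5842/4) = 1.4649%
Sharpe = (r̄ − rf) / σ = (-0.0100 − 0.06) / 1.4649 = -0.0700 / 1.4649 = -0.0478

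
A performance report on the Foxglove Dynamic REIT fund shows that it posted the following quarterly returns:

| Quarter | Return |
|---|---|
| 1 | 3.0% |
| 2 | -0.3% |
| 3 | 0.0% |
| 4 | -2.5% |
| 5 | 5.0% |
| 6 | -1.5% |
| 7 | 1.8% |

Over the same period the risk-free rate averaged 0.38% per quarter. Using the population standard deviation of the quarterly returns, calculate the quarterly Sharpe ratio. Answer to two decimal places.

0.17

Mean return r̄ = 5.50 / 7 = 0.7857%
Population std dev = √[41.5086 / 7] = 2.4351%
Sharpe = (r̄ − rf) / σ = (0.7857 − 0.38) / 2.4351 = 0.4057 / 2.4351 = 0.1666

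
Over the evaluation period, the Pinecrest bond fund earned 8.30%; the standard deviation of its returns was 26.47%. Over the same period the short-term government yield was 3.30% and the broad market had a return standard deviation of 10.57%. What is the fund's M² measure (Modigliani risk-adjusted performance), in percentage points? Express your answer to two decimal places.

Sharpe = (Rp − Rf) / σp = (8.30% − 3.30%) / 26.47% = 0.1889
M² = Rf + Sharpe × σm = 3.30% + 0.1889 × 10.57% = 5.2967%

5.30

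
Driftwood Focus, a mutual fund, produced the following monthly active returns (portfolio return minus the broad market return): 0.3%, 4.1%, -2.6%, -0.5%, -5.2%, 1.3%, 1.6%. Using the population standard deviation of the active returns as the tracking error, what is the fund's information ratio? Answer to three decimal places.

-0.051

r̄ = (0.3 + 4.1 − 2.6 − 0.5 − 5.2 + 1.3 + 1.6) / 7 = -0.1429%
Σ(r − r̄)² = 55.0571; population σ = √(55.0571/7) = 2.8045%
IR = r̄ / tracking error = -0.1429 / 2.8045 = -0.0510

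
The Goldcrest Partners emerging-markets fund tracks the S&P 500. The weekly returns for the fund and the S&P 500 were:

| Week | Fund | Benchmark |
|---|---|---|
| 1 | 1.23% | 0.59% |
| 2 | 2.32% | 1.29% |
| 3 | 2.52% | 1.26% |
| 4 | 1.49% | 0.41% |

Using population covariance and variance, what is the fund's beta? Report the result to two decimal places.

1.29

r̄p = 1.8900%,  r̄m = 0.8875%
Cov = Σ(rp − r̄p)(rm − r̄m) / 4 = 0.1988
Var(rm) = Σ(rm − r̄m)² / 4 = 0.1543
β = Cov / Var = 0.1988 / 0.1543 = 1.2884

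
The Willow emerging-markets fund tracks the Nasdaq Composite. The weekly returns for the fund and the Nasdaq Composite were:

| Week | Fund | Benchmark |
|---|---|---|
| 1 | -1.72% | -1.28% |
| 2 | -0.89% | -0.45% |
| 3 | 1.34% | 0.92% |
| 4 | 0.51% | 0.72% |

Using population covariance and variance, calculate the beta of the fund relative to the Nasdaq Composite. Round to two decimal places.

1.31

r̄p = -0.1900%,  r̄m = -0.0225%
Cov = Σ(rp − r̄p)(rm − r̄m) / 4 = 1.0463
Var(rm) = Σ(rm − r̄m)² / 4 = 0.8009
β = Cov / Var = 1.0463 / 0.8009 = 1.3064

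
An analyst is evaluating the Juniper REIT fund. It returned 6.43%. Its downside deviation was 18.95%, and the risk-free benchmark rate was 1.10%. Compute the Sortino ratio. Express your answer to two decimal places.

Sortino = (Rp − Rf) / σd = (6.43% − 1.10%) / 18.95% = 5.33% / 18.95% = 0.2813

0.28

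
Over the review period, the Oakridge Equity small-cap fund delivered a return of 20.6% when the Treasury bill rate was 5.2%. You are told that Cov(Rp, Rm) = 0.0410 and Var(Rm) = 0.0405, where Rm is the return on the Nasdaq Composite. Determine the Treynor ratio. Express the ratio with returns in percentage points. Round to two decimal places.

15.21

β = Cov / Var = 0.0410 / 0.0405 = 1.0123
Treynor = (Rp − Rf) / β = (20.6% − 5.2%) / 1.0123 = 15.40 / 1.0123 = 15.2129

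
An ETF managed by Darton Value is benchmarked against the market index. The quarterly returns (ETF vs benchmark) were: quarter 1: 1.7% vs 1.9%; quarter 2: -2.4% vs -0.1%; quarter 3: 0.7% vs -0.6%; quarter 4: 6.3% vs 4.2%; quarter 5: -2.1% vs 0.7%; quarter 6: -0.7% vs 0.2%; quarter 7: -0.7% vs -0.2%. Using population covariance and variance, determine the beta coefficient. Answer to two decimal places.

r̄p = 0.4000%,  r̄m = 0.8714%
Cov = Σ(rp − r̄p)(rm − r̄m) / 7 = 3.6571
Var(rm) = Σ(rm − r̄m)² / 7 = 2.4106
β = Cov / Var = 3.6571 / 2.4106 = 1.5171

1.52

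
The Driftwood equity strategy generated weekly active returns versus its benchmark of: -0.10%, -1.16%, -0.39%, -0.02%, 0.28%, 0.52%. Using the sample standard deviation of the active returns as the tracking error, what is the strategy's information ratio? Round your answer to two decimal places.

μ = (-0.1 − 1.16 − 0.39 − 0.02 + 0.28 + 0.52) / 6 = -0.1450%
Σ(r − μ)² = (-0.1 − (-0.1450))² + (-1.16 − (-0.1450))² + … = 1.7308
σ = √[1.7308 / 5] = 0.5884%
IR = μ / tracking error = -0.1450 / 0.5884 = -0.2464

-0.25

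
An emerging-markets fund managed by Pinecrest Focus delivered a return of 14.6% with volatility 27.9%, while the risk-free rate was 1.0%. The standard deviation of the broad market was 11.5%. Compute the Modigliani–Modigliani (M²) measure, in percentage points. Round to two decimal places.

Sharpe = (Rp − Rf) / σp = (14.6% − 1.0%) / 27.9% = 0.4875
M² = Rf + Sharpe × σm = 1.0% + 0.4875 × 11.5% = 6.6063%

6.61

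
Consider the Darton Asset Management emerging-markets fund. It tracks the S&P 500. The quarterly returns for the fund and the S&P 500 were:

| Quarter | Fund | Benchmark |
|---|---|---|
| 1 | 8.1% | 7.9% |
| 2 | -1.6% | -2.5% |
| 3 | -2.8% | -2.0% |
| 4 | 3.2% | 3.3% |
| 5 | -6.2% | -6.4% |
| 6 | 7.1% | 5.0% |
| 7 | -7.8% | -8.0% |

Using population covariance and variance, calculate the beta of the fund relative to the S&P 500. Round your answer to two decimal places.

1.04

r̄p = 0.0000%,  r̄m = -0.3857%
Cov = Σ(rp − r̄p)(rm − r̄m) / 7 = 31.6757
Var(rm) = Σ(rm − r̄m)² / 7 = 30.3527
β = Cov / Var = 31.6757 / 30.3527 = 1.0436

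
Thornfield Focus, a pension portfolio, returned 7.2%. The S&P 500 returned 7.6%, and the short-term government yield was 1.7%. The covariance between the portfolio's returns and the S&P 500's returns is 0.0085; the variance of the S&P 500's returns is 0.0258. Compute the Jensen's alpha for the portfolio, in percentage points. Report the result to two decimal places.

β = Cov / Var = 0.0085 / 0.0258 = 0.3295
E[R] = Rf + β(Rm − Rf) = 1.7% + 0.3295 × (7.6% − 1.7%) = 3.6441%
α = Rp − E[R] = 7.2% − 3.6441% = 3.5559

3.56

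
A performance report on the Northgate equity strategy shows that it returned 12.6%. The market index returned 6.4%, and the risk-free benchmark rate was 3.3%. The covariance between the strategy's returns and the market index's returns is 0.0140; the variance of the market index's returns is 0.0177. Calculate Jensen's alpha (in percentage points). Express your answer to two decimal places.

β = Cov / Var = 0.0140 / 0.0177 = 0.7910
E[R] = Rf + β(Rm − Rf) = 3.3% + 0.7910 × (6.4% − 3.3%) = 5.7521%
α = Rp − E[R] = 12.6% − 5.7521% = 6.8479

6.85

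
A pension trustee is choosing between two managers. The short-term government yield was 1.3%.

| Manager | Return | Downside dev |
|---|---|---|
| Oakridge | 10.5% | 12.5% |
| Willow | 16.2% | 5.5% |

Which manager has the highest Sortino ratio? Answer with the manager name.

Willow

Oakridge: Sortino ratio = (10.5% − 1.3%) / 12.5% = 0.736
Willow: Sortino ratio = (16.2% − 1.3%) / 5.5% = 2.709
Highest: Willow (2.709).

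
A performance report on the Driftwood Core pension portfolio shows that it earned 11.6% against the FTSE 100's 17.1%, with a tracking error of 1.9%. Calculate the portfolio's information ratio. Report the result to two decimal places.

-2.89

IR = (Rp − Rb) / TE = (11.6% − 17.1%) / 1.9% = -5.50% / 1.9% = -2.8947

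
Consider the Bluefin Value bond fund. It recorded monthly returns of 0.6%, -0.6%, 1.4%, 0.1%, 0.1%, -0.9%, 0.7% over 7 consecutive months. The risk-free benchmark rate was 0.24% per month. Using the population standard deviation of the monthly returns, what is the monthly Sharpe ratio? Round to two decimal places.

-0.05

r̄ = (0.6 − 0.6 + 1.4 + 0.1 + 0.1 − 0.9 + 0.7) / 7 = 0.2000%
Population std dev = √[3.7200 / 7] = 0.7290%
Sharpe = (r̄ − rf) / σ = (0.2000 − 0.24) / 0.7290 = -0.0400 / 0.7290 = -0.0549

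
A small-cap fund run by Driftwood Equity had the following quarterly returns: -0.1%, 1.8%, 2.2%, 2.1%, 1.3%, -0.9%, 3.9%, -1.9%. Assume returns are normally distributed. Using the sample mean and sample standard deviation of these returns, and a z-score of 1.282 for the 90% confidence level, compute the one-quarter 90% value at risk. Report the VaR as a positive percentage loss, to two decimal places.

r̄ = (-0.1 + 1.8 + 2.2 + 2.1 + 1.3 − 0.9 + 3.9 − 1.9) / 8 = 8.40 / 8 = 1.0500%
Sample std dev = √[25.0000 / 7] = 1.8898%
VaR = −(r̄ − z·σ) = −(1.0500 − 1.282 × 1.8898) = −(-1.3727) = 1.3727%

1.37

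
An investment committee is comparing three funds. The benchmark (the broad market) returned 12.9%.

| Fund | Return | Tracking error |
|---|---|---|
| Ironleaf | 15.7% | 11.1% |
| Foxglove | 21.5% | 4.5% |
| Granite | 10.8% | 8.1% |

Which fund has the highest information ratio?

Ironleaf: IR = (15.7% − 12.9%) / 11.1% = 0.252
Foxglove: IR = (21.5% − 12.9%) / 4.5% = 1.911
Granite: IR = (10.8% − 12.9%) / 8.1% = -0.259
Highest: Foxglove (1.911).

Foxglove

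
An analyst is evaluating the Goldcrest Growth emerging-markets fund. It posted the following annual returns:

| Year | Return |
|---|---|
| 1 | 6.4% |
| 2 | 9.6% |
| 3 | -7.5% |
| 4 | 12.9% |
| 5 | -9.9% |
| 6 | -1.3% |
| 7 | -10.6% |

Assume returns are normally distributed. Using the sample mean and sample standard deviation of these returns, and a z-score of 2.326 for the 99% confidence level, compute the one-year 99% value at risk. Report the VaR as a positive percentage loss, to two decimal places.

r̄ = (6.4 + 9.6 − 7.5 + 12.9 − 9.9 − 1.3 − 10.6) / 7 = -0.0571%
Σ(r − r̄)² = (6.4 − (-0.0571))² + (9.6 − (-0.0571))² + … = 567.8171
sample σ = √(567.8171 / 6) = √94.6362 = 9.7281%
VaR = −(r̄ − z·σ) = −(-0.0571 − 2.326 × 9.7281) = −(-22.6847) = 22.6847%

22.68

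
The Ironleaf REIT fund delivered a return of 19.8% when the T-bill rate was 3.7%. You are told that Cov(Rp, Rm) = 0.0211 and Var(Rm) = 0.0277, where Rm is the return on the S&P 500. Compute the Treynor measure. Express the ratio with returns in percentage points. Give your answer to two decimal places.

21.14

β = Cov / Var = 0.0211 / 0.0277 = 0.7617
Treynor = (Rp − Rf) / β = (19.8% − 3.7%) / 0.7617 = 16.10 / 0.7617 = 21.1369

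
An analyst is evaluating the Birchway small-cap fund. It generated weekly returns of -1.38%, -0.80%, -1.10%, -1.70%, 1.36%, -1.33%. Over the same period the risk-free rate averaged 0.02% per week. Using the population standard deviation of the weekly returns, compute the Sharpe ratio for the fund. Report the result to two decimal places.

Mean return r̄ = -4.950 / 6 = -0.8250%
Population σ = √[Σ(r − r̄)² / 6] = √[6.1792 / 6] = √1.0299 = 1.0148%
Sharpe = (r̄ − rf) / σ = (-0.8250 − 0.02) / 1.0148 = -0.8450 / 1.0148 = -0.8327

-0.83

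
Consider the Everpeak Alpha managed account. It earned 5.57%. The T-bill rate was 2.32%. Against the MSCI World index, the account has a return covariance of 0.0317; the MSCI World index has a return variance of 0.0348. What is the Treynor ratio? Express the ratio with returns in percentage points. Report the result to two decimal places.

β = Cov / Var = 0.0317 / 0.0348 = 0.9109
Treynor = (Rp − Rf) / β = (5.57% − 2.32%) / 0.9109 = 3.25 / 0.9109 = 3.5679

3.57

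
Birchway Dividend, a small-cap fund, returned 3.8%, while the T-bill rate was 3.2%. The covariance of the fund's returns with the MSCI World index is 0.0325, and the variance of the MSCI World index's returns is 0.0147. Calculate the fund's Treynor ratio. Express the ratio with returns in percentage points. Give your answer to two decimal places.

β = Cov / Var = 0.0325 / 0.0147 = 2.2109
Treynor = (Rp − Rf) / β = (3.8% − 3.2%) / 2.2109 = 0.60 / 2.2109 = 0.2714

0.27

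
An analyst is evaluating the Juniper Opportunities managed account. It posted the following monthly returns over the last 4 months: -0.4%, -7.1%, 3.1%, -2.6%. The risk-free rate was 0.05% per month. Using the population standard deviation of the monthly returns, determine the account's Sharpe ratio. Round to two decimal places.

-0.49

μ = (-0.4 − 7.1 + 3.1 − 2.6) / 4 = -1.7500%
Σ(r − μ)² = 54.6900; population σ = √(54.6900/4) = 3.6976%
Sharpe = (μ − rf) / σ = (-1.7500 − 0.05) / 3.6976 = -1.8000 / 3.6976 = -0.4868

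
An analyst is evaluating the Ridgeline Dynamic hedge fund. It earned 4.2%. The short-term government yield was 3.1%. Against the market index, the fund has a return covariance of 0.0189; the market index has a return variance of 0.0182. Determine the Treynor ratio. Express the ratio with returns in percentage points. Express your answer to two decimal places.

β = Cov / Var = 0.0189 / 0.0182 = 1.0385
Treynor = (Rp − Rf) / β = (4.2% − 3.1%) / 1.0385 = 1.10 / 1.0385 = 1.0592

1.06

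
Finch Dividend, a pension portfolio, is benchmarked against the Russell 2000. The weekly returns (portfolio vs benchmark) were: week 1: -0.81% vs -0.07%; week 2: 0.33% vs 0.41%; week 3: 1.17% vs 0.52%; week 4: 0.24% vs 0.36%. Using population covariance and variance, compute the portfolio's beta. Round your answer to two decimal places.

r̄p = 0.2325%,  r̄m = 0.3050%
Cov = Σ(rp − r̄p)(rm − r̄m) / 4 = 0.1508
Var(rm) = Σ(rm − r̄m)² / 4 = 0.0502
β = Cov / Var = 0.1508 / 0.0502 = 3.0040

3.00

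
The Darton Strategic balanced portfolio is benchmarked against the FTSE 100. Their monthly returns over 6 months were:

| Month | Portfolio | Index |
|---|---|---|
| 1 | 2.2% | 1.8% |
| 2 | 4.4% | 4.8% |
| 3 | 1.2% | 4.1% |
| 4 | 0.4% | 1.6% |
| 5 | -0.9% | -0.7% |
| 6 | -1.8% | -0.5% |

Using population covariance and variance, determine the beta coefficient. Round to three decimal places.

0.851

r̄p = 0.9167%,  r̄m = 1.8500%
Cov = Σ(rp − r̄p)(rm − r̄m) / 6 = 3.6658
Var(rm) = Σ(rm − r̄m)² / 6 = 4.3092
β = Cov / Var = 3.6658 / 4.3092 = 0.8507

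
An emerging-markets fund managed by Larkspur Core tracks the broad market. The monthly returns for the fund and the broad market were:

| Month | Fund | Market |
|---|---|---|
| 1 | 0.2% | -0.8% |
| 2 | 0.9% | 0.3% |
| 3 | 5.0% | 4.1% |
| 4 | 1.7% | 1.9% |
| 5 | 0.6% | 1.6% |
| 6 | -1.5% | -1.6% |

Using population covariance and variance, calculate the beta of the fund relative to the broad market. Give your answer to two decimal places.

r̄p = 1.1500%,  r̄m = 0.9167%
Cov = Σ(rp − r̄p)(rm − r̄m) / 6 = 3.4792
Var(rm) = Σ(rm − r̄m)² / 6 = 3.5381
β = Cov / Var = 3.4792 / 3.5381 = 0.9834

0.98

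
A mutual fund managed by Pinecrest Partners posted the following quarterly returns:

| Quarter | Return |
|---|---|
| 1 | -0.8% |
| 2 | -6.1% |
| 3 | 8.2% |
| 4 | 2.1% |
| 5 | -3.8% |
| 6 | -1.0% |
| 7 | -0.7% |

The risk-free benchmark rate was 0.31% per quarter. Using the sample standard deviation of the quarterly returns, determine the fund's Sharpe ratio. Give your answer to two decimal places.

-0.13

Mean return μ = -2.10 / 7 = -0.3000%
Σ(r − μ)² = (-0.8 − (-0.3000))² + (-6.1 − (-0.3000))² + (8.2 − (-0.3000))² + … = 124.8000
sample σ = √(124.8000 / 6) = √20.8000 = 4.5607%
Sharpe = (μ − rf) / σ = (-0.3000 − 0.31) / 4.5607 = -0.6100 / 4.5607 = -0.1338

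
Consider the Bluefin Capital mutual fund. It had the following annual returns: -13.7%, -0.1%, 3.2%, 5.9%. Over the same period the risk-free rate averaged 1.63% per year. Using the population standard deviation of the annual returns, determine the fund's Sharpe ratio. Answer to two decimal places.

Mean return r̄ = -4.70 / 4 = -1.1750%
Σ(r − r̄)² = (-13.7 − (-1.1750))² + (-0.1 − (-1.1750))² + (3.2 − (-1.1750))² + … = 227.2275
σ = √[227.2275 / 4] = 7.5370%
Sharpe = (r̄ − rf) / σ = (-1.1750 − 1.63) / 7.5370 = -2.8050 / 7.5370 = -0.3722

-0.37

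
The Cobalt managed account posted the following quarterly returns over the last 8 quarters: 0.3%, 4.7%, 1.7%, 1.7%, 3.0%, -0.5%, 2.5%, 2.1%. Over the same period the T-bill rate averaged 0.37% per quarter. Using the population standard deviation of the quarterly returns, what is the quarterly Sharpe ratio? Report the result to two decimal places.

Mean return μ = 15.50 / 8 = 1.9375%
Population σ = √[Σ(r − μ)² / 8] = √[17.8388 / 8] = √2.2299 = 1.4933%
Sharpe = (μ − rf) / σ = (1.9375 − 0.37) / 1.4933 = 1.5675 / 1.4933 = 1.0497

1.05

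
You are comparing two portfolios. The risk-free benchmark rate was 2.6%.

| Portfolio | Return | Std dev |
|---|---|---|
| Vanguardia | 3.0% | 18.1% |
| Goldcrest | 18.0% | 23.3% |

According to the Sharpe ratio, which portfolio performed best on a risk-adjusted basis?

Vanguardia: Sharpe ratio = (3.0% − 2.6%) / 18.1% = 0.022
Goldcrest: Sharpe ratio = (18.0% − 2.6%) / 23.3% = 0.661
Highest: Goldcrest (0.661).

Goldcrest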